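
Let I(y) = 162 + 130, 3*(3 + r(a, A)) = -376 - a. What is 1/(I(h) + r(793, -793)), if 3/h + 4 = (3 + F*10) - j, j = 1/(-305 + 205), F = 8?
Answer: -3/302 ≈ -0.0099338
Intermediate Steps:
j = -1/100 (j = 1/(-100) = -1/100 ≈ -0.010000)
h = 300/7901 (h = 3/(-4 + ((3 + 8*10) - 1*(-1/100))) = 3/(-4 + ((3 + 80) + 1/100)) = 3/(-4 + (83 + 1/100)) = 3/(-4 + 8301/100) = 3/(7901/100) = 3*(100/7901) = 300/7901 ≈ 0.037970)
r(a, A) = -385/3 - a/3 (r(a, A) = -3 + (-376 - a)/3 = -3 + (-376/3 - a/3) = -385/3 - a/3)
I(y) = 292
1/(I(h) + r(793, -793)) = 1/(292 + (-385/3 - ⅓*793)) = 1/(292 + (-385/3 - 793/3)) = 1/(292 - 1178/3) = 1/(-302/3) = -3/302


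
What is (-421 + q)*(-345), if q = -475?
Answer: 309120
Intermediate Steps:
(-421 + q)*(-345) = (-421 - 475)*(-345) = -896*(-345) = 309120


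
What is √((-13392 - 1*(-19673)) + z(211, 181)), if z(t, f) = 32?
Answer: √6313 ≈ 79.454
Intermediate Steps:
√((-13392 - 1*(-19673)) + z(211, 181)) = √((-13392 - 1*(-19673)) + 32) = √((-13392 + 19673) + 32) = √(6281 + 32) = √6313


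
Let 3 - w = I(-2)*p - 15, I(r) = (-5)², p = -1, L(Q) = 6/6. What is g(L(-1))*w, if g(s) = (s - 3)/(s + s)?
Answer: -43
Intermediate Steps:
L(Q) = 1 (L(Q) = 6*(⅙) = 1)
I(r) = 25
w = 43 (w = 3 - (25*(-1) - 15) = 3 - (-25 - 15) = 3 - 1*(-40) = 3 + 40 = 43)
g(s) = (-3 + s)/(2*s) (g(s) = (-3 + s)/((2*s)) = (-3 + s)*(1/(2*s)) = (-3 + s)/(2*s))
g(L(-1))*w = ((½)*(-3 + 1)/1)*43 = ((½)*1*(-2))*43 = -1*43 = -43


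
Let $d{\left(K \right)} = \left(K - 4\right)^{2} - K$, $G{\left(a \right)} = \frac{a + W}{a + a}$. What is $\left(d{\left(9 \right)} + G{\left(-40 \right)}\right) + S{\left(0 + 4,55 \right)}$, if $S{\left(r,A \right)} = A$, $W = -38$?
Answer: $\frac{2879}{40} \approx 71.975$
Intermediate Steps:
$G{\left(a \right)} = \frac{-38 + a}{2 a}$ ($G{\left(a \right)} = \frac{a - 38}{a + a} = \frac{-38 + a}{2 a}$)
$d{\left(K \right)} = \left(-4 + K\right)^{2} - K$
$\left(d{\left(9 \right)} + G{\left(-40 \right)}\right) + S{\left(0 + 4,55 \right)} = \left(\left(\left(-4 + 9\right)^{2} - 9\right) + \frac{-38 - 40}{2 \left(-40\right)}\right) + 55 = \left(\left(5^{2} - 9\right) + \frac{1}{2} \left(- \frac{1}{40}\right) \left(-78\right)\right) + 55 = \left(\left(25 - 9\right) + \frac{39}{40}\right) + 55 = \left(16 + \frac{39}{40}\right) + 55 = \frac{679}{40} + 55 = \frac{2879}{40}$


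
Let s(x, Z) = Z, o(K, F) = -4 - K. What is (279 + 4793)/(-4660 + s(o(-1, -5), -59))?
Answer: -5072/4719 ≈ -1.0748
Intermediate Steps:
(279 + 4793)/(-4660 + s(o(-1, -5), -59)) = (279 + 4793)/(-4660 - 59) = 5072/(-4719) = 5072*(-1/4719) = -5072/4719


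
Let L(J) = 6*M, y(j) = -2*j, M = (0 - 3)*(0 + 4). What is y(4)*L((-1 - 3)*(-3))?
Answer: 576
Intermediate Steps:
M = -12 (M = -3*4 = -12)
L(J) = -72 (L(J) = 6*(-12) = -72)
y(4)*L((-1 - 3)*(-3)) = -2*4*(-72) = -8*(-72) = 576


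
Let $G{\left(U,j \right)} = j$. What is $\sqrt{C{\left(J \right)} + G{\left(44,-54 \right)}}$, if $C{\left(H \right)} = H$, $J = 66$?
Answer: $2 \sqrt{3} \approx 3.4641$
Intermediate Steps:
$\sqrt{C{\left(J \right)} + G{\left(44,-54 \right)}} = \sqrt{66 - 54} = \sqrt{12} = 2 \sqrt{3}$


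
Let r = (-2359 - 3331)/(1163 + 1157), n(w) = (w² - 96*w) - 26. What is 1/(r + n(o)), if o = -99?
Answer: 232/4472159 ≈ 5.1877e-5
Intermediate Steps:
n(w) = -26 + w² - 96*w
r = -569/232 (r = -5690/2320 = -5690*1/2320 = -569/232 ≈ -2.4526)
1/(r + n(o)) = 1/(-569/232 + (-26 + (-99)² - 96*(-99))) = 1/(-569/232 + (-26 + 9801 + 9504)) = 1/(-569/232 + 19279) = 1/(4472159/232) = 232/4472159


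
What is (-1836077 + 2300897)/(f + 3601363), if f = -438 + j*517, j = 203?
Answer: 38735/308823 ≈ 0.12543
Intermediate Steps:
f = 104513 (f = -438 + 203*517 = -438 + 104951 = 104513)
(-1836077 + 2300897)/(f + 3601363) = (-1836077 + 2300897)/(104513 + 3601363) = 464820/3705876 = 464820*(1/3705876) = 38735/308823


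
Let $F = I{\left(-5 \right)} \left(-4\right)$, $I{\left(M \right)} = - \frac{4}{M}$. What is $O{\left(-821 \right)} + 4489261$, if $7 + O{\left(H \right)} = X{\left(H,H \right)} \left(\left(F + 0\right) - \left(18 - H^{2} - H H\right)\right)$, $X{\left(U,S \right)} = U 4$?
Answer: $- \frac{22112712066}{5} \approx -4.4225 \cdot 10^{9}$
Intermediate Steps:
$X{\left(U,S \right)} = 4 U$
$F = - \frac{16}{5}$ ($F = - \frac{4}{-5} \left(-4\right) = \left(-4\right) \left(- \frac{1}{5}\right) \left(-4\right) = \frac{4}{5} \left(-4\right) = - \frac{16}{5} \approx -3.2$)
$O{\left(H \right)} = -7 + 4 H \left(- \frac{106}{5} + 2 H^{2}\right)$ ($O{\left(H \right)} = -7 + 4 H \left(\left(- \frac{16}{5} + 0\right) - \left(18 - H^{2} - H H\right)\right) = -7 + 4 H \left(- \frac{16}{5} + \left(\left(H^{2} + H^{2}\right) - 18\right)\right) = -7 + 4 H \left(- \frac{16}{5} + \left(2 H^{2} - 18\right)\right) = -7 + 4 H \left(- \frac{16}{5} + \left(-18 + 2 H^{2}\right)\right) = -7 + 4 H \left(- \frac{106}{5} + 2 H^{2}\right)$)
$O{\left(-821 \right)} + 4489261 = \left(-7 + 8 \left(-821\right)^{3} - - \frac{348104}{5}\right) + 4489261 = \left(-7 + 8 \left(-553387661\right) + \frac{348104}{5}\right) + 4489261 = \left(-7 - 4427101288 + \frac{348104}{5}\right) + 4489261 = - \frac{22135158371}{5} + 4489261 = - \frac{22112712066}{5}$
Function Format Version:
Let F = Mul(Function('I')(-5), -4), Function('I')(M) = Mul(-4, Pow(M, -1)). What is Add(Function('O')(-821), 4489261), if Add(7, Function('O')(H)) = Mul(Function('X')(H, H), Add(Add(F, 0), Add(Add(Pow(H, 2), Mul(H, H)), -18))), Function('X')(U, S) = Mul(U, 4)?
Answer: Rational(-22112712066, 5) ≈ -4.4225e+9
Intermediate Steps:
Function('X')(U, S) = Mul(4, U)
F = Rational(-16, 5) (F = Mul(Mul(-4, Pow(-5, -1)), -4) = Mul(Mul(-4, Rational(-1, 5)), -4) = Mul(Rational(4, 5), -4) = Rational(-16, 5) ≈ -3.2000)
Function('O')(H) = Add(-7, Mul(4, H, Add(Rational(-106, 5), Mul(2, Pow(H, 2))))) (Function('O')(H) = Add(-7, Mul(Mul(4, H), Add(Add(Rational(-16, 5), 0), Add(Add(Pow(H, 2), Mul(H, H)), -18)))) = Add(-7, Mul(Mul(4, H), Add(Rational(-16, 5), Add(Add(Pow(H, 2), Pow(H, 2)), -18)))) = Add(-7, Mul(Mul(4, H), Add(Rational(-16, 5), Add(Mul(2, Pow(H, 2)), -18)))) = Add(-7, Mul(Mul(4, H), Add(Rational(-16, 5), Add(-18, Mul(2, Pow(H, 2)))))) = Add(-7, Mul(Mul(4, H), Add(Rational(-106, 5), Mul(2, Pow(H, 2))))) = Add(-7, Mul(4, H, Add(Rational(-106, 5), Mul(2, Pow(H, 2))))))
Add(Function('O')(-821), 4489261) = Add(Add(-7, Mul(8, Pow(-821, 3)), Mul(Rational(-424, 5), -821)), 4489261) = Add(Add(-7, Mul(8, -553387661), Rational(348104, 5)), 4489261) = Add(Add(-7, -4427101288, Rational(348104, 5)), 4489261) = Add(Rational(-22135158371, 5), 4489261) = Rational(-22112712066, 5)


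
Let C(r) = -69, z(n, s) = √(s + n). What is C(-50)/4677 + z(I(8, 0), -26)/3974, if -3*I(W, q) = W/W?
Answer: -23/1559 + I*√237/11922 ≈ -0.014753 + 0.0012913*I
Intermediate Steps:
I(W, q) = -⅓ (I(W, q) = -W/(3*W) = -⅓*1 = -⅓)
z(n, s) = √(n + s)
C(-50)/4677 + z(I(8, 0), -26)/3974 = -69/4677 + √(-⅓ - 26)/3974 = -69*1/4677 + √(-79/3)*(1/3974) = -23/1559 + (I*√237/3)*(1/3974) = -23/1559 + I*√237/11922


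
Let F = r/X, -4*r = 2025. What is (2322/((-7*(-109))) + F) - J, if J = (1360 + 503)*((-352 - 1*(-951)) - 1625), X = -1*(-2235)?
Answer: 869223888531/454748 ≈ 1.9114e+6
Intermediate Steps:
r = -2025/4 (r = -¼*2025 = -2025/4 ≈ -506.25)
X = 2235
F = -135/596 (F = -2025/4/2235 = -2025/4*1/2235 = -135/596 ≈ -0.22651)
J = -1911438 (J = 1863*((-352 + 951) - 1625) = 1863*(599 - 1625) = 1863*(-1026) = -1911438)
(2322/((-7*(-109))) + F) - J = (2322/((-7*(-109))) - 135/596) - 1*(-1911438) = (2322/763 - 135/596) + 1911438 = 1280907/454748 + 1911438 = 869223888531/454748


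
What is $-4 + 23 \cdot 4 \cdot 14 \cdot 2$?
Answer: $2572$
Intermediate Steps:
$-4 + 23 \cdot 4 \cdot 14 \cdot 2 = -4 + 92 \cdot 28 = -4 + 2576 = 2572$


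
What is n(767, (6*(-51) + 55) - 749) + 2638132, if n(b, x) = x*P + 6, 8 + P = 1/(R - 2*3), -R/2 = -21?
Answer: 23814992/9 ≈ 2.6461e+6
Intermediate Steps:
R = 42 (R = -2*(-21) = 42)
P = -287/36 (P = -8 + 1/(42 - 2*3) = -8 + 1/(42 - 6) = -8 + 1/36 = -287/36 ≈ -7.9722)
n(b, x) = 6 - 287*x/36 (n(b, x) = x*(-287/36) + 6 = -287*x/36 + 6 = 6 - 287*x/36)
n(767, (6*(-51) + 55) - 749) + 2638132 = (6 - 287*((6*(-51) + 55) - 749)/36) + 2638132 = (6 - 287*((-306 + 55) - 749)/36) + 2638132 = (6 - 287*(-251 - 749)/36) + 2638132 = (6 - 287/36*(-1000)) + 2638132 = (6 + 71750/9) + 2638132 = 71804/9 + 2638132 = 23814992/9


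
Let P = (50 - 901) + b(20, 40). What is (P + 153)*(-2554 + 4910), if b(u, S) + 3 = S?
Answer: -1557316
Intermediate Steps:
b(u, S) = -3 + S
P = -814 (P = (50 - 901) + (-3 + 40) = -851 + 37 = -814)
(P + 153)*(-2554 + 4910) = (-814 + 153)*(-2554 + 4910) = -661*2356 = -1557316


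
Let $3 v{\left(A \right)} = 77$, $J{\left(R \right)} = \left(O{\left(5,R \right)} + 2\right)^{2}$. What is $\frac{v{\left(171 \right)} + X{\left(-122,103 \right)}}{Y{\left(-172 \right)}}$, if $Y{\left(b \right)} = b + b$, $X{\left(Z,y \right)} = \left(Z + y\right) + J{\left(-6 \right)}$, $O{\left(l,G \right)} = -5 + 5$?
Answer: $- \frac{4}{129} \approx -0.031008$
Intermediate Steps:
$O{\left(l,G \right)} = 0$
$J{\left(R \right)} = 4$ ($J{\left(R \right)} = \left(0 + 2\right)^{2} = 2^{2} = 4$)
$X{\left(Z,y \right)} = 4 + Z + y$ ($X{\left(Z,y \right)} = \left(Z + y\right) + 4 = 4 + Z + y$)
$v{\left(A \right)} = \frac{77}{3}$ ($v{\left(A \right)} = \frac{1}{3} \cdot 77 = \frac{77}{3}$)
$Y{\left(b \right)} = 2 b$
$\frac{v{\left(171 \right)} + X{\left(-122,103 \right)}}{Y{\left(-172 \right)}} = \frac{\frac{77}{3} + \left(4 - 122 + 103\right)}{2 \left(-172\right)} = \frac{\frac{77}{3} - 15}{-344} = \frac{32}{3} \left(- \frac{1}{344}\right) = - \frac{4}{129}$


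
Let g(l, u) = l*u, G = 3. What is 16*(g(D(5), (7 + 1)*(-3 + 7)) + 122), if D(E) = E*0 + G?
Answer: 3488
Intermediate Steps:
D(E) = 3 (D(E) = E*0 + 3 = 0 + 3 = 3)
16*(g(D(5), (7 + 1)*(-3 + 7)) + 122) = 16*(3*((7 + 1)*(-3 + 7)) + 122) = 16*(3*(8*4) + 122) = 16*(3*32 + 122) = 16*(96 + 122) = 16*218 = 3488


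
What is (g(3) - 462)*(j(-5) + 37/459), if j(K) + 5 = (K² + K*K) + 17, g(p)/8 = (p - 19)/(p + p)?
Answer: -41317750/1377 ≈ -30006.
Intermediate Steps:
g(p) = 4*(-19 + p)/p (g(p) = 8*((p - 19)/(p + p)) = 8*((-19 + p)/((2*p))) = 8*((-19 + p)*(1/(2*p))) = 8*((-19 + p)/(2*p)) = 4*(-19 + p)/p)
j(K) = 12 + 2*K² (j(K) = -5 + ((K² + K*K) + 17) = -5 + ((K² + K²) + 17) = -5 + (2*K² + 17) = -5 + (17 + 2*K²) = 12 + 2*K²)
(g(3) - 462)*(j(-5) + 37/459) = ((4 - 76/3) - 462)*((12 + 2*(-5)²) + 37/459) = ((4 - 76*⅓) - 462)*((12 + 2*25) + 37*(1/459)) = ((4 - 76/3) - 462)*((12 + 50) + 37/459) = (-64/3 - 462)*(62 + 37/459) = -1450/3*28495/459 = -41317750/1377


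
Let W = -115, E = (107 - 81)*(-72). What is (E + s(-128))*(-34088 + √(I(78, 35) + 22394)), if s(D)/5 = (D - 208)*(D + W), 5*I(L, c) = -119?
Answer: -13852272384 + 406368*√559255/5 ≈ -1.3791e+10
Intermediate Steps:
E = -1872 (E = 26*(-72) = -1872)
I(L, c) = -119/5 (I(L, c) = (⅕)*(-119) = -119/5)
s(D) = 5*(-208 + D)*(-115 + D) (s(D) = 5*((D - 208)*(D - 115)) = 5*((-208 + D)*(-115 + D)) = 5*(-208 + D)*(-115 + D))
(E + s(-128))*(-34088 + √(I(78, 35) + 22394)) = (-1872 + (119600 - 1615*(-128) + 5*(-128)²))*(-34088 + √(-119/5 + 22394)) = (-1872 + (119600 + 206720 + 5*16384))*(-34088 + √(111851/5)) = (-1872 + (119600 + 206720 + 81920))*(-34088 + √559255/5) = (-1872 + 408240)*(-34088 + √559255/5) = 406368*(-34088 + √559255/5) = -13852272384 + 406368*√559255/5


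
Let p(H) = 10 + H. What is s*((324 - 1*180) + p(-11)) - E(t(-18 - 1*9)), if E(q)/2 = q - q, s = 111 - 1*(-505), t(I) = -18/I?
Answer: 88088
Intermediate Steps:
s = 616 (s = 111 + 505 = 616)
E(q) = 0 (E(q) = 2*(q - q) = 2*0 = 0)
s*((324 - 1*180) + p(-11)) - E(t(-18 - 1*9)) = 616*((324 - 1*180) + (10 - 11)) - 1*0 = 616*((324 - 180) - 1) + 0 = 616*(144 - 1) + 0 = 616*143 + 0 = 88088 + 0 = 88088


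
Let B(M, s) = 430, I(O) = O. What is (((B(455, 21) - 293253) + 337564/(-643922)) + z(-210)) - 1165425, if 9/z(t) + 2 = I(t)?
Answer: -99533823356969/68255732 ≈ -1.4582e+6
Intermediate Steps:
z(t) = 9/(-2 + t)
(((B(455, 21) - 293253) + 337564/(-643922)) + z(-210)) - 1165425 = (((430 - 293253) + 337564/(-643922)) + 9/(-2 - 210)) - 1165425 = ((-292823 + 337564*(-1/643922)) + 9/(-212)) - 1165425 = ((-292823 - 168782/321961) + 9*(-1/212)) - 1165425 = (-94277754685/321961 - 9/212) - 1165425 = -19986886890869/68255732 - 1165425 = -99533823356969/68255732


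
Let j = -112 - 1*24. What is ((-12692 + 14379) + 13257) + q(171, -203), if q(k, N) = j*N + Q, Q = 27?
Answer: 42579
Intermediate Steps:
j = -136 (j = -112 - 24 = -136)
q(k, N) = 27 - 136*N (q(k, N) = -136*N + 27 = 27 - 136*N)
((-12692 + 14379) + 13257) + q(171, -203) = ((-12692 + 14379) + 13257) + (27 - 136*(-203)) = (1687 + 13257) + (27 + 27608) = 14944 + 27635 = 42579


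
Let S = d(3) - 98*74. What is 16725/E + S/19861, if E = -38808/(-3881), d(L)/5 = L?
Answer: 429630398243/256921896 ≈ 1672.2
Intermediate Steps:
d(L) = 5*L
E = 38808/3881 (E = -38808*(-1/3881) = 38808/3881 ≈ 9.9995)
S = -7237 (S = 5*3 - 98*74 = 15 - 7252 = -7237)
16725/E + S/19861 = 16725/(38808/3881) - 7237/19861 = 16725*(3881/38808) - 7237*1/19861 = 21636575/12936 - 7237/19861 = 429630398243/256921896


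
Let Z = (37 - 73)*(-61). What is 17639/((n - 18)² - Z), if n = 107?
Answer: 17639/5725 ≈ 3.0810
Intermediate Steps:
Z = 2196 (Z = -36*(-61) = 2196)
17639/((n - 18)² - Z) = 17639/((107 - 18)² - 1*2196) = 17639/(89² - 2196) = 17639/(7921 - 2196) = 17639/5725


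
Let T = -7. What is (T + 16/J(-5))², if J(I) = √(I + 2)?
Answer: -109/3 + 224*I*√3/3 ≈ -36.333 + 129.33*I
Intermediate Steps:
J(I) = √(2 + I)
(T + 16/J(-5))² = (-7 + 16/(√(2 - 5)))² = (-7 + 16/(√(-3)))² = (-7 + 16/((I*√3)))² = (-7 + 16*(-I*√3/3))² = (-7 - 16*I*√3/3)²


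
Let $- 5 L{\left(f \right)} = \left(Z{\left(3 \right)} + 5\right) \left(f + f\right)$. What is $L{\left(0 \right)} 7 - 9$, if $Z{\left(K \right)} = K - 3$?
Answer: $-9$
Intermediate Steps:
$Z{\left(K \right)} = -3 + K$
$L{\left(f \right)} = - 2 f$ ($L{\left(f \right)} = - \frac{\left(\left(-3 + 3\right) + 5\right) \left(f + f\right)}{5} = - \frac{\left(0 + 5\right) 2 f}{5} = - \frac{5 \cdot 2 f}{5} = - \frac{10 f}{5} = - 2 f$)
$L{\left(0 \right)} 7 - 9 = \left(-2\right) 0 \cdot 7 - 9 = 0 \cdot 7 - 9 = 0 - 9 = -9$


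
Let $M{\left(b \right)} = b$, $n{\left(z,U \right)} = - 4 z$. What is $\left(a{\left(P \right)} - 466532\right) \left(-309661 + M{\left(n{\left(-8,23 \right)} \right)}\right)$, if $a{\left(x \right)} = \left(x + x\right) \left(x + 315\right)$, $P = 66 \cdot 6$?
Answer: $-29903968820$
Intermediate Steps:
$P = 396$
$a{\left(x \right)} = 2 x \left(315 + x\right)$
$\left(a{\left(P \right)} - 466532\right) \left(-309661 + M{\left(n{\left(-8,23 \right)} \right)}\right) = \left(2 \cdot 396 \left(315 + 396\right) - 466532\right) \left(-309661 - -32\right) = \left(2 \cdot 396 \cdot 711 - 466532\right) \left(-309661 + 32\right) = \left(563112 - 466532\right) \left(-309629\right) = 96580 \left(-309629\right) = -29903968820$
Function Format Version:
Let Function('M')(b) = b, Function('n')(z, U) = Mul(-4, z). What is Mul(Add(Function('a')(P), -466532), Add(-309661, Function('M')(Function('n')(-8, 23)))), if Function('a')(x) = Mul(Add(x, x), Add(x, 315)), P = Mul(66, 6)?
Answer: -29903968820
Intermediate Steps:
P = 396
Function('a')(x) = Mul(2, x, Add(315, x)) (Function('a')(x) = Mul(Mul(2, x), Add(315, x)) = Mul(2, x, Add(315, x)))
Mul(Add(Function('a')(P), -466532), Add(-309661, Function('M')(Function('n')(-8, 23)))) = Mul(Add(Mul(2, 396, Add(315, 396)), -466532), Add(-309661, Mul(-4, -8))) = Mul(Add(Mul(2, 396, 711), -466532), Add(-309661, 32)) = Mul(Add(563112, -466532), -309629) = Mul(96580, -309629) = -29903968820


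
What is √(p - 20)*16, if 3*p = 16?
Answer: 32*I*√33/3 ≈ 61.275*I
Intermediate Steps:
p = 16/3 (p = (⅓)*16 = 16/3 ≈ 5.3333)
√(p - 20)*16 = √(16/3 - 20)*16 = √(-44/3)*16 = (2*I*√33/3)*16 = 32*I*√33/3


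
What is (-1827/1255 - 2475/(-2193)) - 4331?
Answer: -3973581217/917405 ≈ -4331.3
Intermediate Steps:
(-1827/1255 - 2475/(-2193)) - 4331 = (-1827*1/1255 - 2475*(-1/2193)) - 4331 = (-1827/1255 + 825/731) - 4331 = -300162/917405 - 4331 = -3973581217/917405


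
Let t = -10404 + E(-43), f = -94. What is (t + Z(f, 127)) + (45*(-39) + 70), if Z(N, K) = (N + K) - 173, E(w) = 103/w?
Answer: -525950/43 ≈ -12231.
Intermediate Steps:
Z(N, K) = -173 + K + N (Z(N, K) = (K + N) - 173 = -173 + K + N)
t = -447475/43 (t = -10404 + 103/(-43) = -10404 + 103*(-1/43) = -10404 - 103/43 = -447475/43 ≈ -10406.)
(t + Z(f, 127)) + (45*(-39) + 70) = (-447475/43 + (-173 + 127 - 94)) + (45*(-39) + 70) = (-447475/43 - 140) + (-1755 + 70) = -453495/43 - 1685 = -525950/43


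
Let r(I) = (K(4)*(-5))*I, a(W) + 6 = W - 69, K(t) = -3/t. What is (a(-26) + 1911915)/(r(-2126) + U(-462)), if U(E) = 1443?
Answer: -3823628/13059 ≈ -292.80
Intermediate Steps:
a(W) = -75 + W (a(W) = -6 + (W - 69) = -6 + (-69 + W) = -75 + W)
r(I) = 15*I/4 (r(I) = (-3/4*(-5))*I = 15*I/4)
(a(-26) + 1911915)/(r(-2126) + U(-462)) = ((-75 - 26) + 1911915)/((15/4)*(-2126) + 1443) = (-101 + 1911915)/(-15945/2 + 1443) = 1911814/(-13059/2) = 1911814*(-2/13059) = -3823628/13059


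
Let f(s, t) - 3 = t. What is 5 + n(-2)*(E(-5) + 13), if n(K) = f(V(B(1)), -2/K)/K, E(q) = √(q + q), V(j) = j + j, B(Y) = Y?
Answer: -21 - 2*I*√10 ≈ -21.0 - 6.3246*I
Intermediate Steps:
V(j) = 2*j
f(s, t) = 3 + t
E(q) = √2*√q (E(q) = √(2*q) = √2*√q)
n(K) = (3 - 2/K)/K
5 + n(-2)*(E(-5) + 13) = 5 + ((-2 + 3*(-2))/(-2)²)*(√2*√(-5) + 13) = 5 + ((-2 - 6)/4)*(√2*(I*√5) + 13) = 5 + ((¼)*(-8))*(I*√10 + 13) = 5 - 2*(13 + I*√10) = 5 + (-26 - 2*I*√10) = -21 - 2*I*√10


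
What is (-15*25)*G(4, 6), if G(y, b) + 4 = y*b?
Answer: -7500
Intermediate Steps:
G(y, b) = -4 + b*y (G(y, b) = -4 + y*b = -4 + b*y)
(-15*25)*G(4, 6) = (-15*25)*(-4 + 6*4) = -375*(-4 + 24) = -375*20 = -7500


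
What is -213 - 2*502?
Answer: -1217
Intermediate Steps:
-213 - 2*502 = -213 - 1004 = -1217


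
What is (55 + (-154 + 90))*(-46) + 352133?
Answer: 352547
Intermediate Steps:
(55 + (-154 + 90))*(-46) + 352133 = (55 - 64)*(-46) + 352133 = -9*(-46) + 352133 = 414 + 352133 = 352547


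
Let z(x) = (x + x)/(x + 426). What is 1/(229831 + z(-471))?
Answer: 15/3447779 ≈ 4.3506e-6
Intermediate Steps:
z(x) = 2*x/(426 + x) (z(x) = (2*x)/(426 + x) = 2*x/(426 + x))
1/(229831 + z(-471)) = 1/(229831 + 2*(-471)/(426 - 471)) = 1/(229831 + 2*(-471)/(-45)) = 1/(229831 + 2*(-471)*(-1/45)) = 1/(229831 + 314/15) = 1/(3447779/15) = 15/3447779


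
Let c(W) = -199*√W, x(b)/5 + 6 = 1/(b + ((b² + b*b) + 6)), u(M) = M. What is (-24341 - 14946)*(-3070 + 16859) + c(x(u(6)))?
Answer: -541728443 - 199*I*√52815/42 ≈ -5.4173e+8 - 1088.9*I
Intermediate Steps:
x(b) = -30 + 5/(6 + b + 2*b²) (x(b) = -30 + 5/(b + ((b² + b*b) + 6)) = -30 + 5/(b + ((b² + b²) + 6)) = -30 + 5/(b + (2*b² + 6)) = -30 + 5/(b + (6 + 2*b²)) = -30 + 5/(6 + b + 2*b²))
(-24341 - 14946)*(-3070 + 16859) + c(x(u(6))) = (-24341 - 14946)*(-3070 + 16859) - 199*√5*√(-35 - 12*6² - 6*6)/√(6 + 6 + 2*6²) = -39287*13789 - 199*√5*√(-35 - 12*36 - 36)/√(6 + 6 + 2*36) = -541728443 - 199*√5*√(-35 - 432 - 36)/√(6 + 6 + 72) = -541728443 - 199*I*√52815/42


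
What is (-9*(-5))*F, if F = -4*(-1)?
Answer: 180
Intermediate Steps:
F = 4
(-9*(-5))*F = -9*(-5)*4 = 45*4 = 180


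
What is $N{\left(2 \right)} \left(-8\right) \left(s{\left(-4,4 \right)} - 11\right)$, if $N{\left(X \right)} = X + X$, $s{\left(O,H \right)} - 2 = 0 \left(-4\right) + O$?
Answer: $416$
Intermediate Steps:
$s{\left(O,H \right)} = 2 + O$ ($s{\left(O,H \right)} = 2 + \left(0 \left(-4\right) + O\right) = 2 + \left(0 + O\right) = 2 + O$)
$N{\left(X \right)} = 2 X$
$N{\left(2 \right)} \left(-8\right) \left(s{\left(-4,4 \right)} - 11\right) = 2 \cdot 2 \left(-8\right) \left(\left(2 - 4\right) - 11\right) = 4 \left(-8\right) \left(-2 - 11\right) = \left(-32\right) \left(-13\right) = 416$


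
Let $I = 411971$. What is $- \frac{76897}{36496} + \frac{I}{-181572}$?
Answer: $- \frac{7249408925}{1656662928} \approx -4.3759$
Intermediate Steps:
$- \frac{76897}{36496} + \frac{I}{-181572} = - \frac{76897}{36496} + \frac{411971}{-181572} = \left(-76897\right) \frac{1}{36496} + 411971 \left(- \frac{1}{181572}\right) = - \frac{76897}{36496} - \frac{411971}{181572} = - \frac{7249408925}{1656662928}$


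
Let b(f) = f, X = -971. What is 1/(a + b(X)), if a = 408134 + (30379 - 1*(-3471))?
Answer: 1/441013 ≈ 2.2675e-6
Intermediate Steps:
a = 441984 (a = 408134 + (30379 + 3471) = 408134 + 33850 = 441984)
1/(a + b(X)) = 1/(441984 - 971) = 1/441013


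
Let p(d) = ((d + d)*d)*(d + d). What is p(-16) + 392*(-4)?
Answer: -17952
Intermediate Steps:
p(d) = 4*d**3 (p(d) = ((2*d)*d)*(2*d) = (2*d**2)*(2*d) = 4*d**3)
p(-16) + 392*(-4) = 4*(-16)**3 + 392*(-4) = 4*(-4096) - 1568 = -16384 - 1568 = -17952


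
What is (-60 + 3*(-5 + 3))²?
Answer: 4356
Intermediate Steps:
(-60 + 3*(-5 + 3))² = (-60 + 3*(-2))² = (-60 - 6)² = (-66)² = 4356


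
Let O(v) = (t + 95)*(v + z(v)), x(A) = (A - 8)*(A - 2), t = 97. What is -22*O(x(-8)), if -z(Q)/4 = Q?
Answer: 2027520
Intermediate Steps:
z(Q) = -4*Q
x(A) = (-8 + A)*(-2 + A)
O(v) = -576*v (O(v) = (97 + 95)*(v - 4*v) = 192*(-3*v) = -576*v)
-22*O(x(-8)) = -(-12672)*(16 + (-8)² - 10*(-8)) = -(-12672)*(16 + 64 + 80) = -(-12672)*160 = -22*(-92160) = 2027520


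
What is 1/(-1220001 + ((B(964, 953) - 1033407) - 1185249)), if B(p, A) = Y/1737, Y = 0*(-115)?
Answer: -1/3438657 ≈ -2.9081e-7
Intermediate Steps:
Y = 0
B(p, A) = 0 (B(p, A) = 0/1737 = 0*(1/1737) = 0)
1/(-1220001 + ((B(964, 953) - 1033407) - 1185249)) = 1/(-1220001 + ((0 - 1033407) - 1185249)) = 1/(-1220001 + (-1033407 - 1185249)) = 1/(-1220001 - 2218656) = 1/(-3438657) = -1/3438657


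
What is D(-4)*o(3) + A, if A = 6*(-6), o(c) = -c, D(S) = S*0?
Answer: -36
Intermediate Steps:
D(S) = 0
A = -36
D(-4)*o(3) + A = 0*(-1*3) - 36 = 0*(-3) - 36 = 0 - 36 = -36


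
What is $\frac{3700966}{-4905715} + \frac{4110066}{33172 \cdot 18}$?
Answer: $\frac{997387801803}{162732377980} \approx 6.129$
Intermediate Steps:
$\frac{3700966}{-4905715} + \frac{4110066}{33172 \cdot 18} = 3700966 \left(- \frac{1}{4905715}\right) + \frac{4110066}{597096} = - \frac{3700966}{4905715} + 4110066 \cdot \frac{1}{597096} = - \frac{3700966}{4905715} + \frac{228337}{33172} = \frac{997387801803}{162732377980}$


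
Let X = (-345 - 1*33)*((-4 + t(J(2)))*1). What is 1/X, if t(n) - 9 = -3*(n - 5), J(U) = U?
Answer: -1/5292 ≈ -0.00018896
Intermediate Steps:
t(n) = 24 - 3*n (t(n) = 9 - 3*(n - 5) = 9 - 3*(-5 + n) = 9 + (15 - 3*n) = 24 - 3*n)
X = -5292 (X = (-345 - 1*33)*((-4 + (24 - 3*2))*1) = (-345 - 33)*((-4 + (24 - 6))*1) = -378*(-4 + 18) = -5292 ≈ -5292.0)
1/X = 1/(-5292) = -1/5292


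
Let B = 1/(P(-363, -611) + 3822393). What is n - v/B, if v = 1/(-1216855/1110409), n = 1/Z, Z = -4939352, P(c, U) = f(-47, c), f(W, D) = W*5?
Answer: 20963393479751044089/6010475177960 ≈ 3.4878e+6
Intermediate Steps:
f(W, D) = 5*W
P(c, U) = -235 (P(c, U) = 5*(-47) = -235)
B = 1/3822158 (B = 1/(-235 + 3822393) = 1/3822158 ≈ 2.6163e-7)
n = -1/4939352 (n = 1/(-4939352) = -1/4939352 ≈ -2.0246e-7)
v = -1110409/1216855 (v = 1/(-1216855*1/1110409) = 1/(-1216855/1110409) = -1110409/1216855 ≈ -0.91252)
n - v/B = -1/4939352 - (-1110409)/(1216855*1/3822158) = -1/4939352 - (-1110409)*3822158/1216855 = -1/4939352 - 1*(-4244158642622/1216855) = -1/4939352 + 4244158642622/1216855 = 20963393479751044089/6010475177960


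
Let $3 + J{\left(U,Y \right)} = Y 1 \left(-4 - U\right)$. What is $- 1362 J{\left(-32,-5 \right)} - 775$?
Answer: $193991$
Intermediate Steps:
$J{\left(U,Y \right)} = -3 + Y \left(-4 - U\right)$ ($J{\left(U,Y \right)} = -3 + Y 1 \left(-4 - U\right) = -3 + Y \left(-4 - U\right)$)
$- 1362 J{\left(-32,-5 \right)} - 775 = - 1362 \left(-3 - -20 - \left(-32\right) \left(-5\right)\right) - 775 = - 1362 \left(-3 + 20 - 160\right) - 775 = \left(-1362\right) \left(-143\right) - 775 = 194766 - 775 = 193991$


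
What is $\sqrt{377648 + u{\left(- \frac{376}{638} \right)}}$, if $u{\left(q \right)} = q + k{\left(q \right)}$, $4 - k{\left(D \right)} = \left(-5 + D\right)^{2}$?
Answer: $\frac{\sqrt{38427006111}}{319} \approx 614.51$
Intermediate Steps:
$k{\left(D \right)} = 4 - \left(-5 + D\right)^{2}$
$u{\left(q \right)} = 4 + q - \left(-5 + q\right)^{2}$ ($u{\left(q \right)} = q - \left(-4 + \left(-5 + q\right)^{2}\right) = 4 + q - \left(-5 + q\right)^{2}$)
$\sqrt{377648 + u{\left(- \frac{376}{638} \right)}} = \sqrt{377648 - \left(-4 + \frac{188}{319} + \left(-5 - \frac{376}{638}\right)^{2}\right)} = \sqrt{377648 - \left(- \frac{1088}{319} + \left(-5 - \frac{188}{319}\right)^{2}\right)} = \sqrt{377648 - \frac{2832017}{101761}} = \sqrt{\frac{38427006111}{101761}} = \frac{\sqrt{38427006111}}{319}$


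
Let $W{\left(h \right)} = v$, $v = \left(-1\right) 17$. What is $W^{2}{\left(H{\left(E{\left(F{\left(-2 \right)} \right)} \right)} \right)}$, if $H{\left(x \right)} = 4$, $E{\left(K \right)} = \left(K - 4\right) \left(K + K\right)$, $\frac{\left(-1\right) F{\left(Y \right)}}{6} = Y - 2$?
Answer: $289$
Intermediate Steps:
$F{\left(Y \right)} = 12 - 6 Y$ ($F{\left(Y \right)} = - 6 \left(Y - 2\right) = - 6 \left(-2 + Y\right) = 12 - 6 Y$)
$E{\left(K \right)} = 2 K \left(-4 + K\right)$ ($E{\left(K \right)} = \left(-4 + K\right) 2 K = 2 K \left(-4 + K\right)$)
$v = -17$
$W{\left(h \right)} = -17$
$W^{2}{\left(H{\left(E{\left(F{\left(-2 \right)} \right)} \right)} \right)} = \left(-17\right)^{2} = 289$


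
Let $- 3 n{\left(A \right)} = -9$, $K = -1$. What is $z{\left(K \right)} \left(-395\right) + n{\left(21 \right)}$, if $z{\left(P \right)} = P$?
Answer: $398$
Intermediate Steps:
$n{\left(A \right)} = 3$ ($n{\left(A \right)} = \left(- \frac{1}{3}\right) \left(-9\right) = 3$)
$z{\left(K \right)} \left(-395\right) + n{\left(21 \right)} = \left(-1\right) \left(-395\right) + 3 = 395 + 3 = 398$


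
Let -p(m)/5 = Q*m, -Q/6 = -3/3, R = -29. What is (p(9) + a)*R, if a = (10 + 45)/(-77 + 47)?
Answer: 47299/6 ≈ 7883.2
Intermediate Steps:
Q = 6 (Q = -(-18)/3 = -6*(-1) = 6)
a = -11/6 (a = 55/(-30) = 55*(-1/30) = -11/6 ≈ -1.8333)
p(m) = -30*m
(p(9) + a)*R = (-30*9 - 11/6)*(-29) = (-270 - 11/6)*(-29) = -1631/6*(-29) = 47299/6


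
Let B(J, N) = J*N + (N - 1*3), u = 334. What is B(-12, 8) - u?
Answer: -425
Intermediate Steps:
B(J, N) = -3 + N + J*N (B(J, N) = J*N + (N - 3) = J*N + (-3 + N) = -3 + N + J*N)
B(-12, 8) - u = (-3 + 8 - 12*8) - 1*334 = (-3 + 8 - 96) - 334 = -91 - 334 = -425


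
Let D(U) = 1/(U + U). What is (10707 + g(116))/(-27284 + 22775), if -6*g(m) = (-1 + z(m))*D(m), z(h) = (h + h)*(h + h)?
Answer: -4950107/2092176 ≈ -2.3660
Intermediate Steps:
D(U) = 1/(2*U)
z(h) = 4*h² (z(h) = (2*h)*(2*h) = 4*h²)
g(m) = -(-1 + 4*m²)/(12*m) (g(m) = -(-1 + 4*m²)*1/(2*m)/6 = -(-1 + 4*m²)/(12*m))
(10707 + g(116))/(-27284 + 22775) = (10707 + (-⅓*116 + (1/12)/116))/(-27284 + 22775) = (10707 + (-116/3 + (1/12)*(1/116)))/(-4509) = (10707 + (-116/3 + 1/1392))*(-1/4509) = (10707 - 17941/464)*(-1/4509) = (4950107/464)*(-1/4509) = -4950107/2092176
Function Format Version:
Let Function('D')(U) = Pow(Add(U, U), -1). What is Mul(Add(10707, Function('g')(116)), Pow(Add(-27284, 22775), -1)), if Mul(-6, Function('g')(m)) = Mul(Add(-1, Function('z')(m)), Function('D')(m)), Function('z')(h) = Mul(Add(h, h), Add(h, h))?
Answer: Rational(-4950107, 2092176) ≈ -2.3660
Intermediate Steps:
Function('D')(U) = Mul(Rational(1, 2), Pow(U, -1)) (Function('D')(U) = Pow(Mul(2, U), -1) = Mul(Rational(1, 2), Pow(U, -1)))
Function('z')(h) = Mul(4, Pow(h, 2)) (Function('z')(h) = Mul(Mul(2, h), Mul(2, h)) = Mul(4, Pow(h, 2)))
Function('g')(m) = Mul(Rational(-1, 12), Pow(m, -1), Add(-1, Mul(4, Pow(m, 2)))) (Function('g')(m) = Mul(Rational(-1, 6), Mul(Add(-1, Mul(4, Pow(m, 2))), Mul(Rational(1, 2), Pow(m, -1)))) = Mul(Rational(-1, 6), Mul(Rational(1, 2), Pow(m, -1), Add(-1, Mul(4, Pow(m, 2))))) = Mul(Rational(-1, 12), Pow(m, -1), Add(-1, Mul(4, Pow(m, 2)))))
Mul(Add(10707, Function('g')(116)), Pow(Add(-27284, 22775), -1)) = Mul(Add(10707, Add(Mul(Rational(-1, 3), 116), Mul(Rational(1, 12), Pow(116, -1)))), Pow(Add(-27284, 22775), -1)) = Mul(Add(10707, Add(Rational(-116, 3), Mul(Rational(1, 12), Rational(1, 116)))), Pow(-4509, -1)) = Mul(Add(10707, Add(Rational(-116, 3), Rational(1, 1392))), Rational(-1, 4509)) = Mul(Add(10707, Rational(-17941, 464)), Rational(-1, 4509)) = Mul(Rational(4950107, 464), Rational(-1, 4509)) = Rational(-4950107, 2092176)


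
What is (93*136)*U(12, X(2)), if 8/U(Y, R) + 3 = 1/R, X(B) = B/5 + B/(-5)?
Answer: 0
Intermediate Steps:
X(B) = 0 (X(B) = B*(⅕) + B*(-⅕) = B/5 - B/5 = 0)
U(Y, R) = 8/(-3 + 1/R)
(93*136)*U(12, X(2)) = (93*136)*(-8*0/(-1 + 3*0)) = 12648*(-8*0/(-1 + 0)) = 12648*(-8*0/(-1)) = 12648*(-8*0*(-1)) = 12648*0 = 0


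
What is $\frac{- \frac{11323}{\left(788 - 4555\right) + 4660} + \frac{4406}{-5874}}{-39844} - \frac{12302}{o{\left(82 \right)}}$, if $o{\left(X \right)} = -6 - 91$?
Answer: $\frac{642784237089109}{5068273881594} \approx 126.83$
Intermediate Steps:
$o{\left(X \right)} = -97$
$\frac{- \frac{11323}{\left(788 - 4555\right) + 4660} + \frac{4406}{-5874}}{-39844} - \frac{12302}{o{\left(82 \right)}} = \frac{- \frac{11323}{\left(788 - 4555\right) + 4660} + \frac{4406}{-5874}}{-39844} - \frac{12302}{-97} = \left(- \frac{11323}{-3767 + 4660} + 4406 \left(- \frac{1}{5874}\right)\right) \left(- \frac{1}{39844}\right) - - \frac{12302}{97} = \left(- \frac{11323}{893} - \frac{2203}{2937}\right) \left(- \frac{1}{39844}\right) + \frac{12302}{97} = \left(- \frac{35222930}{2622741}\right) \left(- \frac{1}{39844}\right) + \frac{12302}{97} = \frac{17611465}{52250246202} + \frac{12302}{97} = \frac{642784237089109}{5068273881594}$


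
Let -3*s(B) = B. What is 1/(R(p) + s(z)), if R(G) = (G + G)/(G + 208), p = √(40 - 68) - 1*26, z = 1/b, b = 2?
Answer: 6*(√7 - 91*I)/(11*√7 + 247*I) ≈ -2.1728 - 0.32028*I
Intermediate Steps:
z = ½ (z = 1/2 = ½ ≈ 0.50000)
p = -26 + 2*I*√7 (p = √(-28) - 26 = 2*I*√7 - 26 = -26 + 2*I*√7 ≈ -26.0 + 5.2915*I)
s(B) = -B/3
R(G) = 2*G/(208 + G) (R(G) = (2*G)/(208 + G) = 2*G/(208 + G))
1/(R(p) + s(z)) = 1/(2*(-26 + 2*I*√7)/(208 + (-26 + 2*I*√7)) - ⅓*½) = 1/(2*(-26 + 2*I*√7)/(182 + 2*I*√7) - ⅙) = 1/(-⅙ + 2*(-26 + 2*I*√7)/(182 + 2*I*√7))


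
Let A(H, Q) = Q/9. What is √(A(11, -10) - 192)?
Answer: I*√1738/3 ≈ 13.896*I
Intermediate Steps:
A(H, Q) = Q/9 (A(H, Q) = Q*(⅑) = Q/9)
√(A(11, -10) - 192) = √((⅑)*(-10) - 192) = √(-10/9 - 192) = √(-1738/9) = I*√1738/3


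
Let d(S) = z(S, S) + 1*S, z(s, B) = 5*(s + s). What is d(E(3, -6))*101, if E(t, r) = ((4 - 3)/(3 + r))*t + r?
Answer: -7777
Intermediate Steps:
z(s, B) = 10*s (z(s, B) = 5*(2*s) = 10*s)
E(t, r) = r + t/(3 + r) (E(t, r) = (1/(3 + r))*t + r = t/(3 + r) + r = r + t/(3 + r))
d(S) = 11*S (d(S) = 10*S + 1*S = 10*S + S = 11*S)
d(E(3, -6))*101 = (11*((3 + (-6)² + 3*(-6))/(3 - 6)))*101 = (11*((3 + 36 - 18)/(-3)))*101 = (11*(-⅓*21))*101 = (11*(-7))*101 = -77*101 = -7777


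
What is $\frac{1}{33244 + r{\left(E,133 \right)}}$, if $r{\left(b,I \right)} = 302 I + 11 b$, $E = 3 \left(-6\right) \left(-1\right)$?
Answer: $\frac{1}{73608} \approx 1.3585 \cdot 10^{-5}$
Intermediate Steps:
$E = 18$ ($E = \left(-18\right) \left(-1\right) = 18$)
$r{\left(b,I \right)} = 11 b + 302 I$
$\frac{1}{33244 + r{\left(E,133 \right)}} = \frac{1}{33244 + \left(11 \cdot 18 + 302 \cdot 133\right)} = \frac{1}{33244 + \left(198 + 40166\right)} = \frac{1}{33244 + 40364} = \frac{1}{73608}$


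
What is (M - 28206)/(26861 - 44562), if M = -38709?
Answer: 66915/17701 ≈ 3.7803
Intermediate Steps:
(M - 28206)/(26861 - 44562) = (-38709 - 28206)/(26861 - 44562) = -66915/(-17701) = -66915*(-1/17701) = 66915/17701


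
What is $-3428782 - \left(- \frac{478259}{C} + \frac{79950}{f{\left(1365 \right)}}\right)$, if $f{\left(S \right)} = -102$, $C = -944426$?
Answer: $- \frac{55037348429197}{16055242} \approx -3.428 \cdot 10^{6}$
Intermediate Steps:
$-3428782 - \left(- \frac{478259}{C} + \frac{79950}{f{\left(1365 \right)}}\right) = -3428782 - \left(- \frac{478259}{-944426} + \frac{79950}{-102}\right) = -3428782 - \left(\left(-478259\right) \left(- \frac{1}{944426}\right) + 79950 \left(- \frac{1}{102}\right)\right) = -3428782 - \left(\frac{478259}{944426} - \frac{13325}{17}\right) = -3428782 - - \frac{12576346047}{16055242} = -3428782 + \frac{12576346047}{16055242} = - \frac{55037348429197}{16055242}$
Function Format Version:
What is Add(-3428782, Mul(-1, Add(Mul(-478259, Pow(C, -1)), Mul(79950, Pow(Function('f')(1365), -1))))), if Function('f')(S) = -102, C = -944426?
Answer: Rational(-55037348429197, 16055242) ≈ -3.4280e+6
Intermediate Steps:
Add(-3428782, Mul(-1, Add(Mul(-478259, Pow(C, -1)), Mul(79950, Pow(Function('f')(1365), -1))))) = Add(-3428782, Mul(-1, Add(Mul(-478259, Pow(-944426, -1)), Mul(79950, Pow(-102, -1))))) = Add(-3428782, Mul(-1, Add(Mul(-478259, Rational(-1, 944426)), Mul(79950, Rational(-1, 102))))) = Add(-3428782, Mul(-1, Add(Rational(478259, 944426), Rational(-13325, 17)))) = Add(-3428782, Mul(-1, Rational(-12576346047, 16055242))) = Add(-3428782, Rational(12576346047, 16055242)) = Rational(-55037348429197, 16055242)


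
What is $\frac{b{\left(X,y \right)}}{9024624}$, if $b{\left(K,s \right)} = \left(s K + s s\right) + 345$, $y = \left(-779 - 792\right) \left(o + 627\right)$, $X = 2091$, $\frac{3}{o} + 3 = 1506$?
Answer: $\frac{243020420953990081}{2265189648624} \approx 1.0728 \cdot 10^{5}$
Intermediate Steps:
$o = \frac{1}{501}$ ($o = \frac{3}{-3 + 1506} = \frac{3}{1503} = 3 \cdot \frac{1}{1503} = \frac{1}{501} \approx 0.001996$)
$y = - \frac{493495088}{501}$ ($y = \left(-779 - 792\right) \left(\frac{1}{501} + 627\right) = \left(-1571\right) \frac{314128}{501} = - \frac{493495088}{501} \approx -9.8502 \cdot 10^{5}$)
$b{\left(K,s \right)} = 345 + s^{2} + K s$ ($b{\left(K,s \right)} = \left(K s + s^{2}\right) + 345 = \left(s^{2} + K s\right) + 345 = 345 + s^{2} + K s$)
$\frac{b{\left(X,y \right)}}{9024624} = \frac{345 + \left(- \frac{493495088}{501}\right)^{2} + 2091 \left(- \frac{493495088}{501}\right)}{9024624} = \left(345 + \frac{243537401880127744}{251001} - \frac{343966076336}{167}\right) \frac{1}{9024624} = \frac{243020420953990081}{251001} \cdot \frac{1}{9024624} = \frac{243020420953990081}{2265189648624}$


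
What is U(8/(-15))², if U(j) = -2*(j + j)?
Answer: 1024/225 ≈ 4.5511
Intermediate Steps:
U(j) = -4*j
U(8/(-15))² = (-32/(-15))² = (-32*(-1)/15)² = (-4*(-8/15))² = (32/15)² = 1024/225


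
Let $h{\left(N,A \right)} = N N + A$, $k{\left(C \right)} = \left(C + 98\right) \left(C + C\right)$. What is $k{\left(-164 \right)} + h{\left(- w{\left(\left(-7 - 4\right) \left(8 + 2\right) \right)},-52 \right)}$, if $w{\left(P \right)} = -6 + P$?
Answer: $35052$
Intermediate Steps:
$k{\left(C \right)} = 2 C \left(98 + C\right)$ ($k{\left(C \right)} = \left(98 + C\right) 2 C = 2 C \left(98 + C\right)$)
$h{\left(N,A \right)} = A + N^{2}$ ($h{\left(N,A \right)} = N^{2} + A = A + N^{2}$)
$k{\left(-164 \right)} + h{\left(- w{\left(\left(-7 - 4\right) \left(8 + 2\right) \right)},-52 \right)} = 2 \left(-164\right) \left(98 - 164\right) - \left(52 - \left(- (-6 + \left(-7 - 4\right) \left(8 + 2\right))\right)^{2}\right) = 2 \left(-164\right) \left(-66\right) - \left(52 - \left(- (-6 - 110)\right)^{2}\right) = 21648 - \left(52 - \left(- (-6 - 110)\right)^{2}\right) = 21648 - \left(52 - \left(\left(-1\right) \left(-116\right)\right)^{2}\right) = 21648 - \left(52 - 116^{2}\right) = 21648 + \left(-52 + 13456\right) = 21648 + 13404 = 35052$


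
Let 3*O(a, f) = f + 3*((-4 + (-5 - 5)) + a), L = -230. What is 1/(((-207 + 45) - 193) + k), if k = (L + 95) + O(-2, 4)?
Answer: -3/1514 ≈ -0.0019815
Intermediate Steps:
O(a, f) = -14 + a + f/3 (O(a, f) = (f + 3*((-4 + (-5 - 5)) + a))/3 = (f + 3*((-4 - 10) + a))/3 = (f + 3*(-14 + a))/3 = (f + (-42 + 3*a))/3 = (-42 + f + 3*a)/3 = -14 + a + f/3)
k = -449/3 (k = (-230 + 95) + (-14 - 2 + (1/3)*4) = -135 + (-14 - 2 + 4/3) = -135 - 44/3 = -449/3 ≈ -149.67)
1/(((-207 + 45) - 193) + k) = 1/(((-207 + 45) - 193) - 449/3) = 1/((-162 - 193) - 449/3) = 1/(-355 - 449/3) = 1/(-1514/3) = -3/1514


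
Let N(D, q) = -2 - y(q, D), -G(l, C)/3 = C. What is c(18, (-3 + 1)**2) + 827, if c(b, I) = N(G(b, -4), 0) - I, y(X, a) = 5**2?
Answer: 796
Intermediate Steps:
G(l, C) = -3*C
y(X, a) = 25
N(D, q) = -27 (N(D, q) = -2 - 1*25 = -2 - 25 = -27)
c(b, I) = -27 - I
c(18, (-3 + 1)**2) + 827 = (-27 - (-3 + 1)**2) + 827 = (-27 - 1*(-2)**2) + 827 = (-27 - 1*4) + 827 = (-27 - 4) + 827 = -31 + 827 = 796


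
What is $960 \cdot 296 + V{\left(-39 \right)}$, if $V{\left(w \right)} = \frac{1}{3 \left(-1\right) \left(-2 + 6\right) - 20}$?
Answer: $\frac{9093119}{32} \approx 2.8416 \cdot 10^{5}$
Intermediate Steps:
$V{\left(w \right)} = - \frac{1}{32}$ ($V{\left(w \right)} = \frac{1}{\left(-3\right) 4 - 20} = \frac{1}{-12 - 20} = \frac{1}{-32} = - \frac{1}{32}$)
$960 \cdot 296 + V{\left(-39 \right)} = 960 \cdot 296 - \frac{1}{32} = 284160 - \frac{1}{32} = \frac{9093119}{32}$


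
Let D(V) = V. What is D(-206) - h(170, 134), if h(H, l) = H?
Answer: -376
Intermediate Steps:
D(-206) - h(170, 134) = -206 - 1*170 = -206 - 170 = -376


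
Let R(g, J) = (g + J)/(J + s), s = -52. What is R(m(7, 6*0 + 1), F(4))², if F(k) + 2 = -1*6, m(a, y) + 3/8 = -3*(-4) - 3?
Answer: 1/9216 ≈ 0.00010851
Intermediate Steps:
m(a, y) = 69/8 (m(a, y) = -3/8 + (-3*(-4) - 3) = -3/8 + (12 - 3) = -3/8 + 9 = 69/8)
F(k) = -8 (F(k) = -2 - 1*6 = -2 - 6 = -8)
R(g, J) = (J + g)/(-52 + J) (R(g, J) = (g + J)/(J - 52) = (J + g)/(-52 + J))
R(m(7, 6*0 + 1), F(4))² = ((-8 + 69/8)/(-52 - 8))² = ((5/8)/(-60))² = (-1/60*5/8)² = (-1/96)² = 1/9216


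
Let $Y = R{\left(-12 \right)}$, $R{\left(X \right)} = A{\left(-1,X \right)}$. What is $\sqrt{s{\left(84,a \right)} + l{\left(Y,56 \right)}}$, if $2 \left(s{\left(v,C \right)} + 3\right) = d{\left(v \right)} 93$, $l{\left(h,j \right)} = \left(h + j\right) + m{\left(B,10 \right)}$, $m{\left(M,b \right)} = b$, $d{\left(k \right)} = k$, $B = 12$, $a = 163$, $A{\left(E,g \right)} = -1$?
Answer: $8 \sqrt{62} \approx 62.992$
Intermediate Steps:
$R{\left(X \right)} = -1$
$Y = -1$
$l{\left(h,j \right)} = 10 + h + j$ ($l{\left(h,j \right)} = \left(h + j\right) + 10 = 10 + h + j$)
$s{\left(v,C \right)} = -3 + \frac{93 v}{2}$ ($s{\left(v,C \right)} = -3 + \frac{v 93}{2} = -3 + \frac{93 v}{2}$)
$\sqrt{s{\left(84,a \right)} + l{\left(Y,56 \right)}} = \sqrt{\left(-3 + \frac{93}{2} \cdot 84\right) + \left(10 - 1 + 56\right)} = \sqrt{\left(-3 + 3906\right) + 65} = \sqrt{3903 + 65} = \sqrt{3968} = 8 \sqrt{62}$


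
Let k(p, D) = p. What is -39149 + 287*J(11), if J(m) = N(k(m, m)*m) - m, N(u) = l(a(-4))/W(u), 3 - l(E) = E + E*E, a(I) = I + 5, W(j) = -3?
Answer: -127205/3 ≈ -42402.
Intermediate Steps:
a(I) = 5 + I
l(E) = 3 - E - E**2 (l(E) = 3 - (E + E*E) = 3 - (E + E**2) = 3 + (-E - E**2) = 3 - E - E**2)
N(u) = -1/3 (N(u) = (3 - (5 - 4) - (5 - 4)**2)/(-3) = (3 - 1*1 - 1*1**2)*(-1/3) = (3 - 1 - 1*1)*(-1/3) = (3 - 1 - 1)*(-1/3) = 1*(-1/3) = -1/3)
J(m) = -1/3 - m
-39149 + 287*J(11) = -39149 + 287*(-1/3 - 1*11) = -39149 + 287*(-1/3 - 11) = -39149 + 287*(-34/3) = -39149 - 9758/3 = -127205/3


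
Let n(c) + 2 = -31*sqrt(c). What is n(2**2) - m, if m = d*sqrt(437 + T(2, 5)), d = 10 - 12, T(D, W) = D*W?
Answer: -64 + 2*sqrt(447) ≈ -21.715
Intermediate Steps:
d = -2
n(c) = -2 - 31*sqrt(c)
m = -2*sqrt(447) (m = -2*sqrt(437 + 2*5) = -2*sqrt(437 + 10) = -2*sqrt(447) ≈ -42.285)
n(2**2) - m = (-2 - 31*sqrt(2**2)) - (-2)*sqrt(447) = (-2 - 31*sqrt(4)) + 2*sqrt(447) = (-2 - 31*2) + 2*sqrt(447) = (-2 - 62) + 2*sqrt(447) = -64 + 2*sqrt(447)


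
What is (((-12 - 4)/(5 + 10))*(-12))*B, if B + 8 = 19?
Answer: 704/5 ≈ 140.80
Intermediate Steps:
B = 11 (B = -8 + 19 = 11)
(((-12 - 4)/(5 + 10))*(-12))*B = (((-12 - 4)/(5 + 10))*(-12))*11 = (-16/15*(-12))*11 = (-16*1/15*(-12))*11 = -16/15*(-12)*11 = (64/5)*11 = 704/5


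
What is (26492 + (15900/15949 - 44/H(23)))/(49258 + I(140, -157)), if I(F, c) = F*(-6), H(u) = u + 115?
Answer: 14577344437/26641544529 ≈ 0.54717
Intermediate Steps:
H(u) = 115 + u
I(F, c) = -6*F
(26492 + (15900/15949 - 44/H(23)))/(49258 + I(140, -157)) = (26492 + (15900/15949 - 44/(115 + 23)))/(49258 - 6*140) = (26492 + (15900*(1/15949) - 44/138))/(49258 - 840) = (26492 + (15900/15949 - 44*1/138))/48418 = (26492 + (15900/15949 - 22/69))*(1/48418) = (26492 + 746222/1100481)*(1/48418) = (29154688874/1100481)*(1/48418) = 14577344437/26641544529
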